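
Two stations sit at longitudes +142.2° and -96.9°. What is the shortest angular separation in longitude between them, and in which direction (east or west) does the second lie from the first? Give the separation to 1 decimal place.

120.9° east

Raw difference: -96.9 − 142.2 = -239.1°.
Normalise into (−180°, 180°]: -239.1° + 360° = 120.9°.
Positive ⇒ the second point lies to the east; separation 120.9°.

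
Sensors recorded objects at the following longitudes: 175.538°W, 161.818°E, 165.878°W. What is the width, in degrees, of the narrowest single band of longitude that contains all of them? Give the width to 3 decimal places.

Sort the longitudes: -175.538°, -165.878°, +161.818°.
Eastward gaps between consecutive values (wrapping around): 9.660°, 327.696°, 22.644°.
Largest gap = 327.696° ⇒ minimal covering band is its complement: 360° − 327.696° = 32.304°.
Band runs from +161.818° eastward to -165.878°, crossing the antimeridian.

32.304°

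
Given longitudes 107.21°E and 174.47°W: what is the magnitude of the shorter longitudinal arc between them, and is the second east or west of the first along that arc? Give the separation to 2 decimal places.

78.32° east

Raw difference: -174.47 − 107.21 = -281.68°.
Normalise into (−180°, 180°]: -281.68° + 360° = 78.32°.
Positive ⇒ the second point lies to the east; separation 78.32°.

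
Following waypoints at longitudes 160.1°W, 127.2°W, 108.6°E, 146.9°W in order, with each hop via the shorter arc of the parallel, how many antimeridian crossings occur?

2

Leg 1: -160.1° → -127.2°, shortest Δλ = 32.9° (east) — does not cross 180°.
Leg 2: -127.2° → +108.6°, shortest Δλ = -124.2° (west) — crosses 180°.
Leg 3: +108.6° → -146.9°, shortest Δλ = 104.5° (east) — crosses 180°.
Total crossings: 2.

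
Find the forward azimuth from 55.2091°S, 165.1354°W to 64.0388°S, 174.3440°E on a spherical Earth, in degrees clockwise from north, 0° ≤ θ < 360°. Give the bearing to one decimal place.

Δλ = 174.3440 − -165.1354 = 339.4794°; wrapped into (−180°, 180°]: -20.5206°.
θ = atan2( sin Δλ · cos φ₂ , cos φ₁ · sin φ₂ − sin φ₁ · cos φ₂ · cos Δλ )
  = atan2(-0.15346, -0.17631) = -138.965° → normalised to [0°, 360°): 221.035°.

221.0°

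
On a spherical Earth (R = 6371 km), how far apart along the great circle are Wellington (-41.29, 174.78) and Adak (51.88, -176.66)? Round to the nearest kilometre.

Δλ = -176.66 − 174.78 = -351.44°; wrapped into (−180°, 180°]: 8.56°.
Δφ = 51.88 − -41.29 = 93.17°.
a = sin²(Δφ/2) + cos φ₁ · cos φ₂ · sin²(Δλ/2) = 0.530233.
c = 2·atan2(√a, √(1−a)) = 1.63130 rad → d = 6371·c ≈ 10393.00 km.

10393 km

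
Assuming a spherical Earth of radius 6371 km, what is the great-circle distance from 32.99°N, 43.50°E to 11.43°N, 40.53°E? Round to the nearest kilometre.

2416 km

Δλ = 40.53 − 43.50 = -2.97°.
Δφ = 11.43 − 32.99 = -21.56°.
a = sin²(Δφ/2) + cos φ₁ · cos φ₂ · sin²(Δλ/2) = 0.035536.
c = 2·atan2(√a, √(1−a)) = 0.37929 rad → d = 6371·c ≈ 2416.44 km.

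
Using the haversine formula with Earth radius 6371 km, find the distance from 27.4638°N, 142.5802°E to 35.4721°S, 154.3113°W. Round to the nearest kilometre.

9630 km

Δλ = -154.3113 − 142.5802 = -296.8915°; wrapped into (−180°, 180°]: 63.1085°.
Δφ = -35.4721 − 27.4638 = -62.9359°.
a = sin²(Δφ/2) + cos φ₁ · cos φ₂ · sin²(Δλ/2) = 0.470394.
c = 2·atan2(√a, √(1−a)) = 1.51155 rad → d = 6371·c ≈ 9630.09 km.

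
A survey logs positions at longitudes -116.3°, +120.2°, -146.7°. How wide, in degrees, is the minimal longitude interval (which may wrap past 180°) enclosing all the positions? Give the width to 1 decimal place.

123.5°

Sort the longitudes: -146.7°, -116.3°, +120.2°.
Eastward gaps between consecutive values (wrapping around): 30.4°, 236.5°, 93.1°.
Largest gap = 236.5° ⇒ minimal covering band is its complement: 360° − 236.5° = 123.5°.
Band runs from +120.2° eastward to -116.3°, crossing the antimeridian.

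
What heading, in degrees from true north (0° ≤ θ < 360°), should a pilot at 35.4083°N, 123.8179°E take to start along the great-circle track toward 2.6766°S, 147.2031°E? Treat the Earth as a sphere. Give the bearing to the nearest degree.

Δλ = 147.2031 − 123.8179 = 23.3852°.
θ = atan2( sin Δλ · cos φ₂ , cos φ₁ · sin φ₂ − sin φ₁ · cos φ₂ · cos Δλ )
  = atan2(0.39648, -0.56929) = 145.145° → normalised to [0°, 360°): 145.145°.

145°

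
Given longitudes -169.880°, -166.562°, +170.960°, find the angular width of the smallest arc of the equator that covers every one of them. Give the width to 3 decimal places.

22.478°

Sort the longitudes: -169.880°, -166.562°, +170.960°.
Eastward gaps between consecutive values (wrapping around): 3.318°, 337.522°, 19.160°.
Largest gap = 337.522° ⇒ minimal covering band is its complement: 360° − 337.522° = 22.478°.
Band runs from +170.960° eastward to -166.562°, crossing the antimeridian.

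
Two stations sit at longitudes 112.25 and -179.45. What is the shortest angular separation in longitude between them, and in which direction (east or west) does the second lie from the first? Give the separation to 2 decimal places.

Raw difference: -179.45 − 112.25 = -291.7°.
Normalise into (−180°, 180°]: -291.7° + 360° = 68.3°.
Positive ⇒ the second point lies to the east; separation 68.30°.

68.30° east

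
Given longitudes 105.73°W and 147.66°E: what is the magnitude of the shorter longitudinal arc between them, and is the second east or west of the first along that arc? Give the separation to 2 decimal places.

Raw difference: 147.66 − -105.73 = 253.39°.
Normalise into (−180°, 180°]: 253.39° − 360° = -106.61°.
Negative ⇒ the second point lies to the west; separation 106.61°.

106.61° west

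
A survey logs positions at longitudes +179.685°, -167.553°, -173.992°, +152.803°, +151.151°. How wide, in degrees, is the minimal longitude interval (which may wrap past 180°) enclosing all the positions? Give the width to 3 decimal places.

Sort the longitudes: -173.992°, -167.553°, +151.151°, +152.803°, +179.685°.
Eastward gaps between consecutive values (wrapping around): 6.439°, 318.704°, 1.652°, 26.882°, 6.323°.
Largest gap = 318.704° ⇒ minimal covering band is its complement: 360° − 318.704° = 41.296°.
Band runs from +151.151° eastward to -167.553°, crossing the antimeridian.

41.296°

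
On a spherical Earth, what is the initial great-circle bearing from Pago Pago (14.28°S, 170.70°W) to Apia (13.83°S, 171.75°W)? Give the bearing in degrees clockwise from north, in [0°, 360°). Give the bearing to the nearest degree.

Δλ = -171.75 − -170.70 = -1.05°.
θ = atan2( sin Δλ · cos φ₂ , cos φ₁ · sin φ₂ − sin φ₁ · cos φ₂ · cos Δλ )
  = atan2(-0.01779, 0.00781) = -66.292° → normalised to [0°, 360°): 293.708°.

294°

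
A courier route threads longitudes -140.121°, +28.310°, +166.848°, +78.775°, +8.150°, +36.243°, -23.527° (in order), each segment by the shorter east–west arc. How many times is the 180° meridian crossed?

0

Leg 1: -140.121° → +28.310°, shortest Δλ = 168.431° (east) — does not cross 180°.
Leg 2: +28.310° → +166.848°, shortest Δλ = 138.538° (east) — does not cross 180°.
Leg 3: +166.848° → +78.775°, shortest Δλ = -88.073° (west) — does not cross 180°.
Leg 4: +78.775° → +8.150°, shortest Δλ = -70.625° (west) — does not cross 180°.
Leg 5: +8.150° → +36.243°, shortest Δλ = 28.093° (east) — does not cross 180°.
Leg 6: +36.243° → -23.527°, shortest Δλ = -59.77° (west) — does not cross 180°.
Total crossings: 0.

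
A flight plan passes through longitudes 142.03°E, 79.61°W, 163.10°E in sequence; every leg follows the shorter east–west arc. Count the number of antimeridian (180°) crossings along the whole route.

2

Leg 1: +142.03° → -79.61°, shortest Δλ = 138.36° (east) — crosses 180°.
Leg 2: -79.61° → +163.10°, shortest Δλ = -117.29° (west) — crosses 180°.
Total crossings: 2.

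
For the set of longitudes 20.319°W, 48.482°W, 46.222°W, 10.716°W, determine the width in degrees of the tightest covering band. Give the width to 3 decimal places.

37.766°

Sort the longitudes: -48.482°, -46.222°, -20.319°, -10.716°.
Eastward gaps between consecutive values (wrapping around): 2.260°, 25.903°, 9.603°, 322.234°.
Largest gap = 322.234° ⇒ minimal covering band is its complement: 360° − 322.234° = 37.766°.
Band runs from -48.482° eastward to -10.716°.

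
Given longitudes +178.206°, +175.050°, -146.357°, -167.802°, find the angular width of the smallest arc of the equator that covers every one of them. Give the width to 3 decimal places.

Sort the longitudes: -167.802°, -146.357°, +175.050°, +178.206°.
Eastward gaps between consecutive values (wrapping around): 21.445°, 321.407°, 3.156°, 13.992°.
Largest gap = 321.407° ⇒ minimal covering band is its complement: 360° − 321.407° = 38.593°.
Band runs from +175.050° eastward to -146.357°, crossing the antimeridian.

38.593°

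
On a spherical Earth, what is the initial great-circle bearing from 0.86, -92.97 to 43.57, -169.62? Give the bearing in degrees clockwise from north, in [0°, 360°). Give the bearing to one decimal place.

Δλ = -169.62 − -92.97 = -76.65°.
θ = atan2( sin Δλ · cos φ₂ , cos φ₁ · sin φ₂ − sin φ₁ · cos φ₂ · cos Δλ )
  = atan2(-0.70495, 0.68665) = -45.754° → normalised to [0°, 360°): 314.246°.

314.2°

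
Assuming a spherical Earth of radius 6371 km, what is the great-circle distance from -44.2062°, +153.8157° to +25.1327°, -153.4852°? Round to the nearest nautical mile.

Δλ = -153.4852 − 153.8157 = -307.3009°; wrapped into (−180°, 180°]: 52.6991°.
Δφ = 25.1327 − -44.2062 = 69.3389°.
a = sin²(Δφ/2) + cos φ₁ · cos φ₂ · sin²(Δλ/2) = 0.451427.
c = 2·atan2(√a, √(1−a)) = 1.47350 rad → d = 6371·c ≈ 9387.65 km ≈ 5068.92 nmi.

5069 nmi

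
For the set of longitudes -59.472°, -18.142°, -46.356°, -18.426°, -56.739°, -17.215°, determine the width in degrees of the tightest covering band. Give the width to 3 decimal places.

Sort the longitudes: -59.472°, -56.739°, -46.356°, -18.426°, -18.142°, -17.215°.
Eastward gaps between consecutive values (wrapping around): 2.733°, 10.383°, 27.930°, 0.284°, 0.927°, 317.743°.
Largest gap = 317.743° ⇒ minimal covering band is its complement: 360° − 317.743° = 42.257°.
Band runs from -59.472° eastward to -17.215°.

42.257°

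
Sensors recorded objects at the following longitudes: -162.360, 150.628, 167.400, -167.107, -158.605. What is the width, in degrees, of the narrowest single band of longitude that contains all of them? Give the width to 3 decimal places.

50.767°

Sort the longitudes: -167.107°, -162.360°, -158.605°, +150.628°, +167.400°.
Eastward gaps between consecutive values (wrapping around): 4.747°, 3.755°, 309.233°, 16.772°, 25.493°.
Largest gap = 309.233° ⇒ minimal covering band is its complement: 360° − 309.233° = 50.767°.
Band runs from +150.628° eastward to -158.605°, crossing the antimeridian.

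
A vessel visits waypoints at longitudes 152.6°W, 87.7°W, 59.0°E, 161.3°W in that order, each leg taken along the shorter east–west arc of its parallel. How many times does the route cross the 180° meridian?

Leg 1: -152.6° → -87.7°, shortest Δλ = 64.9° (east) — does not cross 180°.
Leg 2: -87.7° → +59.0°, shortest Δλ = 146.7° (east) — does not cross 180°.
Leg 3: +59.0° → -161.3°, shortest Δλ = 139.7° (east) — crosses 180°.
Total crossings: 1.

1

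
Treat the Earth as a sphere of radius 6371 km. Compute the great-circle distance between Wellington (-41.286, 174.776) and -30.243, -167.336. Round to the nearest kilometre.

2021 km

Δλ = -167.336 − 174.776 = -342.112°; wrapped into (−180°, 180°]: 17.888°.
Δφ = -30.243 − -41.286 = 11.043°.
a = sin²(Δφ/2) + cos φ₁ · cos φ₂ · sin²(Δλ/2) = 0.024949.
c = 2·atan2(√a, √(1−a)) = 0.31723 rad → d = 6371·c ≈ 2021.08 km.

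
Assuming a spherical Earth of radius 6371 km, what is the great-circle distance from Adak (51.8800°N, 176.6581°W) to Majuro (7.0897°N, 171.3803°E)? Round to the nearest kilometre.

5100 km

Δλ = 171.3803 − -176.6581 = 348.0384°; wrapped into (−180°, 180°]: -11.9616°.
Δφ = 7.0897 − 51.8800 = -44.7903°.
a = sin²(Δφ/2) + cos φ₁ · cos φ₂ · sin²(Δλ/2) = 0.151806.
c = 2·atan2(√a, √(1−a)) = 0.80044 rad → d = 6371·c ≈ 5099.62 km.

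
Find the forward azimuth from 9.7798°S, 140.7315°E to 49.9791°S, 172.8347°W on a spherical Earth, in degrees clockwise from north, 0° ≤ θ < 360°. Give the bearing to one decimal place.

145.6°

Δλ = -172.8347 − 140.7315 = -313.5662°; wrapped into (−180°, 180°]: 46.4338°.
θ = atan2( sin Δλ · cos φ₂ , cos φ₁ · sin φ₂ − sin φ₁ · cos φ₂ · cos Δλ )
  = atan2(0.46595, -0.67940) = 145.556° → normalised to [0°, 360°): 145.556°.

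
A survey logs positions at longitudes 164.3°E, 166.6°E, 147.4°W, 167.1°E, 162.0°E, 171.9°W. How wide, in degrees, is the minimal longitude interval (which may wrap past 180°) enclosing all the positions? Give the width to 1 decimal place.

50.6°

Sort the longitudes: -171.9°, -147.4°, +162.0°, +164.3°, +166.6°, +167.1°.
Eastward gaps between consecutive values (wrapping around): 24.5°, 309.4°, 2.3°, 2.3°, 0.5°, 21.0°.
Largest gap = 309.4° ⇒ minimal covering band is its complement: 360° − 309.4° = 50.6°.
Band runs from +162.0° eastward to -147.4°, crossing the antimeridian.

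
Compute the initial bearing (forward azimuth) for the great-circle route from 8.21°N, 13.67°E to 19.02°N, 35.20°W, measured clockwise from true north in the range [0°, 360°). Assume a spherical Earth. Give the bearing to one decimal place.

288.2°

Δλ = -35.20 − 13.67 = -48.87°.
θ = atan2( sin Δλ · cos φ₂ , cos φ₁ · sin φ₂ − sin φ₁ · cos φ₂ · cos Δλ )
  = atan2(-0.71210, 0.23376) = -71.827° → normalised to [0°, 360°): 288.173°.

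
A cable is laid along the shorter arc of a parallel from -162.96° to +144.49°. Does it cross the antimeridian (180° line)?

Yes

Naïve |144.49 − -162.96| = 307.45° > 180°, so the shorter arc goes the other way round — across 180°.
Signed shortest Δλ = ((144.49 − -162.96 + 180) mod 360) − 180 = -52.55°.
Going west by 52.55° from -162.96° passes through 180° before reaching +144.49°.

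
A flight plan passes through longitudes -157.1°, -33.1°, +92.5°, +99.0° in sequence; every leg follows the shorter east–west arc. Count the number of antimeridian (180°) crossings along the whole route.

Leg 1: -157.1° → -33.1°, shortest Δλ = 124.0° (east) — does not cross 180°.
Leg 2: -33.1° → +92.5°, shortest Δλ = 125.6° (east) — does not cross 180°.
Leg 3: +92.5° → +99.0°, shortest Δλ = 6.5° (east) — does not cross 180°.
Total crossings: 0.

0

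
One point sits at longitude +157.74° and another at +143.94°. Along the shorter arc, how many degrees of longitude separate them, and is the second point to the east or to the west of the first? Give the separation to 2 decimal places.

Raw difference: 143.94 − 157.74 = -13.8°.
Normalise into (−180°, 180°]: -13.8° stays -13.8°.
Negative ⇒ the second point lies to the west; separation 13.80°.

13.80° west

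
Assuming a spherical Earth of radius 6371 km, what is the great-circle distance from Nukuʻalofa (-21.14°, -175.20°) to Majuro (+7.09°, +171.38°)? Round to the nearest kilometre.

3464 km

Δλ = 171.38 − -175.20 = 346.58°; wrapped into (−180°, 180°]: -13.42°.
Δφ = 7.09 − -21.14 = 28.23°.
a = sin²(Δφ/2) + cos φ₁ · cos φ₂ · sin²(Δλ/2) = 0.072108.
c = 2·atan2(√a, √(1−a)) = 0.54373 rad → d = 6371·c ≈ 3464.13 km.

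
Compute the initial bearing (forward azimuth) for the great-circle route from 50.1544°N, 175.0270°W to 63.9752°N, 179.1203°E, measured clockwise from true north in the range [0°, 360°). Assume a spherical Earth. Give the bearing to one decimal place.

Δλ = 179.1203 − -175.0270 = 354.1473°; wrapped into (−180°, 180°]: -5.8527°.
θ = atan2( sin Δλ · cos φ₂ , cos φ₁ · sin φ₂ − sin φ₁ · cos φ₂ · cos Δλ )
  = atan2(-0.04474, 0.24064) = -10.532° → normalised to [0°, 360°): 349.468°.

349.5°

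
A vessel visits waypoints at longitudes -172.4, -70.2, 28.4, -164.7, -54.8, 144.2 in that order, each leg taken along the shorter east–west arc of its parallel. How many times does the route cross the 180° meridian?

2

Leg 1: -172.4° → -70.2°, shortest Δλ = 102.2° (east) — does not cross 180°.
Leg 2: -70.2° → +28.4°, shortest Δλ = 98.6° (east) — does not cross 180°.
Leg 3: +28.4° → -164.7°, shortest Δλ = 166.9° (east) — crosses 180°.
Leg 4: -164.7° → -54.8°, shortest Δλ = 109.9° (east) — does not cross 180°.
Leg 5: -54.8° → +144.2°, shortest Δλ = -161.0° (west) — crosses 180°.
Total crossings: 2.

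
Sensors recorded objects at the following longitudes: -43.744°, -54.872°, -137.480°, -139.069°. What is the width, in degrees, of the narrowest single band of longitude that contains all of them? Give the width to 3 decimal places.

95.325°

Sort the longitudes: -139.069°, -137.480°, -54.872°, -43.744°.
Eastward gaps between consecutive values (wrapping around): 1.589°, 82.608°, 11.128°, 264.675°.
Largest gap = 264.675° ⇒ minimal covering band is its complement: 360° − 264.675° = 95.325°.
Band runs from -139.069° eastward to -43.744°.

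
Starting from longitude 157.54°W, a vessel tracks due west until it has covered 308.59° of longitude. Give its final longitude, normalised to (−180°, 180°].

106.13°W

Start at -157.54°; shift −308.59° → -466.13°.
-466.13° lies outside (−180°, 180°]; add 360° → -106.13°.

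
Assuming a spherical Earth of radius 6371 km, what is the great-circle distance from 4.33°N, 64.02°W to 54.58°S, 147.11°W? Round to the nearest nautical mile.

Δλ = -147.11 − -64.02 = -83.09°.
Δφ = -54.58 − 4.33 = -58.91°.
a = sin²(Δφ/2) + cos φ₁ · cos φ₂ · sin²(Δλ/2) = 0.495999.
c = 2·atan2(√a, √(1−a)) = 1.56280 rad → d = 6371·c ≈ 9956.57 km ≈ 5376.12 nmi.

5376 nmi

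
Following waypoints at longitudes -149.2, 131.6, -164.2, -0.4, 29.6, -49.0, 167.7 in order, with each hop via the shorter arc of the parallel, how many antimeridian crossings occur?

Leg 1: -149.2° → +131.6°, shortest Δλ = -79.2° (west) — crosses 180°.
Leg 2: +131.6° → -164.2°, shortest Δλ = 64.2° (east) — crosses 180°.
Leg 3: -164.2° → -0.4°, shortest Δλ = 163.8° (east) — does not cross 180°.
Leg 4: -0.4° → +29.6°, shortest Δλ = 30.0° (east) — does not cross 180°.
Leg 5: +29.6° → -49.0°, shortest Δλ = -78.6° (west) — does not cross 180°.
Leg 6: -49.0° → +167.7°, shortest Δλ = -143.3° (west) — crosses 180°.
Total crossings: 3.

3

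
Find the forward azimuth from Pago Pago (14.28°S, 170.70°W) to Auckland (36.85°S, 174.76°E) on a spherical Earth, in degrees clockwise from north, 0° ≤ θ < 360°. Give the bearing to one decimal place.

Δλ = 174.76 − -170.70 = 345.46°; wrapped into (−180°, 180°]: -14.54°.
θ = atan2( sin Δλ · cos φ₂ , cos φ₁ · sin φ₂ − sin φ₁ · cos φ₂ · cos Δλ )
  = atan2(-0.20090, -0.39013) = -152.754° → normalised to [0°, 360°): 207.246°.

207.2°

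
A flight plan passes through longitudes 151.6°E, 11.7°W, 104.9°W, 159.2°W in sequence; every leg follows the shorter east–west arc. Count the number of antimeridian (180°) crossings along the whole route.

Leg 1: +151.6° → -11.7°, shortest Δλ = -163.3° (west) — does not cross 180°.
Leg 2: -11.7° → -104.9°, shortest Δλ = -93.2° (west) — does not cross 180°.
Leg 3: -104.9° → -159.2°, shortest Δλ = -54.3° (west) — does not cross 180°.
Total crossings: 0.

0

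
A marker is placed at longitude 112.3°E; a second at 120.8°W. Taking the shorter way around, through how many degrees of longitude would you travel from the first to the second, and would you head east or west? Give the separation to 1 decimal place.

Raw difference: -120.8 − 112.3 = -233.1°.
Normalise into (−180°, 180°]: -233.1° + 360° = 126.9°.
Positive ⇒ the second point lies to the east; separation 126.9°.

126.9° east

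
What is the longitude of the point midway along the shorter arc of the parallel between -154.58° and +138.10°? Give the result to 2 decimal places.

+171.76°

Signed shortest Δλ from -154.58° to +138.10° is -67.32°.
Midpoint longitude = -154.58° + (-67.32°)/2 = -154.58° − 33.66° = -188.24°.
Normalise into (−180°, 180°]: +171.76°.
(The naïve average (-154.58 + +138.10)/2 = -8.24° is on the wrong side of the globe.)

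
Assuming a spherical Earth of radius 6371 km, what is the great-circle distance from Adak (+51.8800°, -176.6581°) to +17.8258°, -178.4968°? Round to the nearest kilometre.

3790 km

Δλ = -178.4968 − -176.6581 = -1.8387°.
Δφ = 17.8258 − 51.8800 = -34.0542°.
a = sin²(Δφ/2) + cos φ₁ · cos φ₂ · sin²(Δλ/2) = 0.085897.
c = 2·atan2(√a, √(1−a)) = 0.59490 rad → d = 6371·c ≈ 3790.10 km.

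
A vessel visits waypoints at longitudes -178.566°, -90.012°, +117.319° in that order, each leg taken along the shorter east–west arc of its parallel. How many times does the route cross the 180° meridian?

1

Leg 1: -178.566° → -90.012°, shortest Δλ = 88.554° (east) — does not cross 180°.
Leg 2: -90.012° → +117.319°, shortest Δλ = -152.669° (west) — crosses 180°.
Total crossings: 1.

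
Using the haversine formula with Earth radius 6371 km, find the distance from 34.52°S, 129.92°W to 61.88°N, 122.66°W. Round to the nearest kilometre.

Δλ = -122.66 − -129.92 = 7.26°.
Δφ = 61.88 − -34.52 = 96.40°.
a = sin²(Δφ/2) + cos φ₁ · cos φ₂ · sin²(Δλ/2) = 0.557291.
c = 2·atan2(√a, √(1−a)) = 1.68563 rad → d = 6371·c ≈ 10739.15 km.

10739 km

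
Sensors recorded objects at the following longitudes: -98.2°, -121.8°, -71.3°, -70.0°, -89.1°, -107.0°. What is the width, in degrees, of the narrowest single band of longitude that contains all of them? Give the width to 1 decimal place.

Sort the longitudes: -121.8°, -107.0°, -98.2°, -89.1°, -71.3°, -70.0°.
Eastward gaps between consecutive values (wrapping around): 14.8°, 8.8°, 9.1°, 17.8°, 1.3°, 308.2°.
Largest gap = 308.2° ⇒ minimal covering band is its complement: 360° − 308.2° = 51.8°.
Band runs from -121.8° eastward to -70.0°.

51.8°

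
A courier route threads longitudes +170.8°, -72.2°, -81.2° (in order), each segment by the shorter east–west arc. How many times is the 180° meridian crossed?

Leg 1: +170.8° → -72.2°, shortest Δλ = 117.0° (east) — crosses 180°.
Leg 2: -72.2° → -81.2°, shortest Δλ = -9.0° (west) — does not cross 180°.
Total crossings: 1.

1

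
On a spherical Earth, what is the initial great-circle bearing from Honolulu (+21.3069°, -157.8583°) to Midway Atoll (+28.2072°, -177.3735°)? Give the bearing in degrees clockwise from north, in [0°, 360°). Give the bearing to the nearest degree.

295°

Δλ = -177.3735 − -157.8583 = -19.5152°.
θ = atan2( sin Δλ · cos φ₂ , cos φ₁ · sin φ₂ − sin φ₁ · cos φ₂ · cos Δλ )
  = atan2(-0.29439, 0.13854) = -64.798° → normalised to [0°, 360°): 295.202°.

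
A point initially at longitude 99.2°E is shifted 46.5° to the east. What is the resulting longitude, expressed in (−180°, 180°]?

145.7°E

Start at +99.2°; shift +46.5° → +145.7°.
+145.7° already lies in (−180°, 180°].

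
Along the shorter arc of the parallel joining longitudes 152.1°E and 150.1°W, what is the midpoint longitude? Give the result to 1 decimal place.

Signed shortest Δλ from +152.1° to -150.1° is +57.8°.
Midpoint longitude = +152.1° + (+57.8°)/2 = +152.1° + 28.9° = +181.0°.
Normalise into (−180°, 180°]: -179.0°.
(The naïve average (+152.1 + -150.1)/2 = 1.0° is on the wrong side of the globe.)

179.0°W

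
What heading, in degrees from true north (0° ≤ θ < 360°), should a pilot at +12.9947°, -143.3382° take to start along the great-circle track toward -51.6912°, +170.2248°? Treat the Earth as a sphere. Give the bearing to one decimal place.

207.6°

Δλ = 170.2248 − -143.3382 = 313.5630°; wrapped into (−180°, 180°]: -46.4370°.
θ = atan2( sin Δλ · cos φ₂ , cos φ₁ · sin φ₂ − sin φ₁ · cos φ₂ · cos Δλ )
  = atan2(-0.44919, -0.86065) = -152.439° → normalised to [0°, 360°): 207.561°.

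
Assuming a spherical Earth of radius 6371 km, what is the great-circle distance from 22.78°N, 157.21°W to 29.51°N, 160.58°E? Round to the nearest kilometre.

Δλ = 160.58 − -157.21 = 317.79°; wrapped into (−180°, 180°]: -42.21°.
Δφ = 29.51 − 22.78 = 6.73°.
a = sin²(Δφ/2) + cos φ₁ · cos φ₂ · sin²(Δλ/2) = 0.107480.
c = 2·atan2(√a, √(1−a)) = 0.66804 rad → d = 6371·c ≈ 4256.05 km.

4256 km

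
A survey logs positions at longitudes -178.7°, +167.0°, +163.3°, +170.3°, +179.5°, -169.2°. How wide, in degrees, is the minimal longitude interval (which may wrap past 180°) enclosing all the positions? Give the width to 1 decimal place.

Sort the longitudes: -178.7°, -169.2°, +163.3°, +167.0°, +170.3°, +179.5°.
Eastward gaps between consecutive values (wrapping around): 9.5°, 332.5°, 3.7°, 3.3°, 9.2°, 1.8°.
Largest gap = 332.5° ⇒ minimal covering band is its complement: 360° − 332.5° = 27.5°.
Band runs from +163.3° eastward to -169.2°, crossing the antimeridian.

27.5°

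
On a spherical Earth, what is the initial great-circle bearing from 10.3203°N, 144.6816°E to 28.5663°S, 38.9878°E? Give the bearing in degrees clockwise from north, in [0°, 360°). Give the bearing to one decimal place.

243.2°

Δλ = 38.9878 − 144.6816 = -105.6938°.
θ = atan2( sin Δλ · cos φ₂ , cos φ₁ · sin φ₂ − sin φ₁ · cos φ₂ · cos Δλ )
  = atan2(-0.84552, -0.42788) = -116.842° → normalised to [0°, 360°): 243.158°.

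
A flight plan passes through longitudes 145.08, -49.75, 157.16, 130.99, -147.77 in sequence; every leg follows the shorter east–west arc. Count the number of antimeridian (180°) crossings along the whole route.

Leg 1: +145.08° → -49.75°, shortest Δλ = 165.17° (east) — crosses 180°.
Leg 2: -49.75° → +157.16°, shortest Δλ = -153.09° (west) — crosses 180°.
Leg 3: +157.16° → +130.99°, shortest Δλ = -26.17° (west) — does not cross 180°.
Leg 4: +130.99° → -147.77°, shortest Δλ = 81.24° (east) — crosses 180°.
Total crossings: 3.

3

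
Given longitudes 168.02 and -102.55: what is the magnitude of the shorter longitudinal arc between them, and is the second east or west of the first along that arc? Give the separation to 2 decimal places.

89.43° east

Raw difference: -102.55 − 168.02 = -270.57°.
Normalise into (−180°, 180°]: -270.57° + 360° = 89.43°.
Positive ⇒ the second point lies to the east; separation 89.43°.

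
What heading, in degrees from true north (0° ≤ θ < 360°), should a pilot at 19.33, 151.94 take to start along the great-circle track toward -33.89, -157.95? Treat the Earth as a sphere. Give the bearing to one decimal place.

Δλ = -157.95 − 151.94 = -309.89°; wrapped into (−180°, 180°]: 50.11°.
θ = atan2( sin Δλ · cos φ₂ , cos φ₁ · sin φ₂ − sin φ₁ · cos φ₂ · cos Δλ )
  = atan2(0.63692, -0.70238) = 137.798° → normalised to [0°, 360°): 137.798°.

137.8°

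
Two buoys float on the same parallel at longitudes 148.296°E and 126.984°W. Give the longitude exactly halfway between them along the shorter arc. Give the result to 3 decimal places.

169.344°W

Signed shortest Δλ from +148.296° to -126.984° is +84.720°.
Midpoint longitude = +148.296° + (+84.720°)/2 = +148.296° + 42.360° = +190.656°.
Normalise into (−180°, 180°]: -169.344°.
(The naïve average (+148.296 + -126.984)/2 = 10.656° is on the wrong side of the globe.)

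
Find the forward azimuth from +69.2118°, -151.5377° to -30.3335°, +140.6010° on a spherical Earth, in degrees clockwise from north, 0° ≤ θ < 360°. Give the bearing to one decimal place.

Δλ = 140.6010 − -151.5377 = 292.1387°; wrapped into (−180°, 180°]: -67.8613°.
θ = atan2( sin Δλ · cos φ₂ , cos φ₁ · sin φ₂ − sin φ₁ · cos φ₂ · cos Δλ )
  = atan2(-0.79947, -0.48333) = -121.156° → normalised to [0°, 360°): 238.844°.

238.8°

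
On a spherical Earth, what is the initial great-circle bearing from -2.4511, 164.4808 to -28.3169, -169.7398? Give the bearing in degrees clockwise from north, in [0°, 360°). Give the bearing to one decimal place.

Δλ = -169.7398 − 164.4808 = -334.2206°; wrapped into (−180°, 180°]: 25.7794°.
θ = atan2( sin Δλ · cos φ₂ , cos φ₁ · sin φ₂ − sin φ₁ · cos φ₂ · cos Δλ )
  = atan2(0.38287, -0.44001) = 138.973° → normalised to [0°, 360°): 138.973°.

139.0°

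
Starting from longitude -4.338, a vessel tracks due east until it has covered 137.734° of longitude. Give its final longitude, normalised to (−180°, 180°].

+133.396°

Start at -4.338°; shift +137.734° → +133.396°.
+133.396° already lies in (−180°, 180°].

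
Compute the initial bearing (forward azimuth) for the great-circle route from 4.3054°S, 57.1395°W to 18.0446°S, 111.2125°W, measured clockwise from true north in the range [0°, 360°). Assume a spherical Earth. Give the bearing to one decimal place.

250.9°

Δλ = -111.2125 − -57.1395 = -54.0730°.
θ = atan2( sin Δλ · cos φ₂ , cos φ₁ · sin φ₂ − sin φ₁ · cos φ₂ · cos Δλ )
  = atan2(-0.76994, -0.26700) = -109.126° → normalised to [0°, 360°): 250.874°.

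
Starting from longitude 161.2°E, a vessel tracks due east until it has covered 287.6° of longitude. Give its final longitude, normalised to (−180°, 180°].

Start at +161.2°; shift +287.6° → +448.8°.
+448.8° lies outside (−180°, 180°]; subtract 360° → +88.8°.

88.8°E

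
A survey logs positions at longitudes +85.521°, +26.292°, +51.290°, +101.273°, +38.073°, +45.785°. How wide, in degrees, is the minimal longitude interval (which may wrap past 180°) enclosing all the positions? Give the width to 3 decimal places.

Sort the longitudes: +26.292°, +38.073°, +45.785°, +51.290°, +85.521°, +101.273°.
Eastward gaps between consecutive values (wrapping around): 11.781°, 7.712°, 5.505°, 34.231°, 15.752°, 285.019°.
Largest gap = 285.019° ⇒ minimal covering band is its complement: 360° − 285.019° = 74.981°.
Band runs from +26.292° eastward to +101.273°.

74.981°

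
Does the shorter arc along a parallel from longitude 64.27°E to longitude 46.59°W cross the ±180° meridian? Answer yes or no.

No

Signed shortest Δλ = ((-46.59 − 64.27 + 180) mod 360) − 180 = -110.86°.
Going west by 110.86° from +64.27° reaches -46.59° without touching 180°.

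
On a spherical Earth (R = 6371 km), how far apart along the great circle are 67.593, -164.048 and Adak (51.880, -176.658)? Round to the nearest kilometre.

Δλ = -176.658 − -164.048 = -12.610°.
Δφ = 51.880 − 67.593 = -15.713°.
a = sin²(Δφ/2) + cos φ₁ · cos φ₂ · sin²(Δλ/2) = 0.021523.
c = 2·atan2(√a, √(1−a)) = 0.29448 rad → d = 6371·c ≈ 1876.11 km.

1876 km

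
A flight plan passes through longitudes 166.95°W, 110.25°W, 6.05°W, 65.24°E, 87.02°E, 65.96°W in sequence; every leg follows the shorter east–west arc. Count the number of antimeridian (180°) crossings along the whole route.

0

Leg 1: -166.95° → -110.25°, shortest Δλ = 56.7° (east) — does not cross 180°.
Leg 2: -110.25° → -6.05°, shortest Δλ = 104.2° (east) — does not cross 180°.
Leg 3: -6.05° → +65.24°, shortest Δλ = 71.29° (east) — does not cross 180°.
Leg 4: +65.24° → +87.02°, shortest Δλ = 21.78° (east) — does not cross 180°.
Leg 5: +87.02° → -65.96°, shortest Δλ = -152.98° (west) — does not cross 180°.
Total crossings: 0.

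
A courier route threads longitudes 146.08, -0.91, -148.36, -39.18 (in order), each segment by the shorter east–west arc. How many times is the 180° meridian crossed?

Leg 1: +146.08° → -0.91°, shortest Δλ = -146.99° (west) — does not cross 180°.
Leg 2: -0.91° → -148.36°, shortest Δλ = -147.45° (west) — does not cross 180°.
Leg 3: -148.36° → -39.18°, shortest Δλ = 109.18° (east) — does not cross 180°.
Total crossings: 0.

0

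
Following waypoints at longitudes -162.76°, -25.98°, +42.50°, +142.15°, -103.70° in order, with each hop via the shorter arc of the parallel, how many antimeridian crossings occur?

Leg 1: -162.76° → -25.98°, shortest Δλ = 136.78° (east) — does not cross 180°.
Leg 2: -25.98° → +42.50°, shortest Δλ = 68.48° (east) — does not cross 180°.
Leg 3: +42.50° → +142.15°, shortest Δλ = 99.65° (east) — does not cross 180°.
Leg 4: +142.15° → -103.70°, shortest Δλ = 114.15° (east) — crosses 180°.
Total crossings: 1.

1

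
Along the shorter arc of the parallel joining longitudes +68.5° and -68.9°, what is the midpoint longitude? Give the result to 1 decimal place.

-0.2°

Signed shortest Δλ from +68.5° to -68.9° is -137.4°.
Midpoint longitude = +68.5° + (-137.4°)/2 = +68.5° − 68.7° = -0.2°.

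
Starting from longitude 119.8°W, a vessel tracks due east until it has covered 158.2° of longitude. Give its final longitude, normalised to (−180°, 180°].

38.4°E

Start at -119.8°; shift +158.2° → +38.4°.
+38.4° already lies in (−180°, 180°].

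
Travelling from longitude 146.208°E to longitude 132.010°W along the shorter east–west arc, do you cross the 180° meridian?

Naïve |-132.010 − 146.208| = 278.218° > 180°, so the shorter arc goes the other way round — across 180°.
Signed shortest Δλ = ((-132.010 − 146.208 + 180) mod 360) − 180 = 81.782°.
Going east by 81.782° from +146.208° passes through 180° before reaching -132.010°.

Yes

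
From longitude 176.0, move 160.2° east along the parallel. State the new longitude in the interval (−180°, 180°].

-23.8°

Start at +176.0°; shift +160.2° → +336.2°.
+336.2° lies outside (−180°, 180°]; subtract 360° → -23.8°.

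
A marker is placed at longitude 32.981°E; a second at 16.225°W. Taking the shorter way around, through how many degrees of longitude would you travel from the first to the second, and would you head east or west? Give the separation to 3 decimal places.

Raw difference: -16.225 − 32.981 = -49.206°.
Normalise into (−180°, 180°]: -49.206° stays -49.206°.
Negative ⇒ the second point lies to the west; separation 49.206°.

49.206° west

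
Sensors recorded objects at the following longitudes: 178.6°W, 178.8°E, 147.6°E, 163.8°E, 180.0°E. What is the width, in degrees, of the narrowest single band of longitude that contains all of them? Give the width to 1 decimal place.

33.8°

Sort the longitudes: -178.6°, +147.6°, +163.8°, +178.8°, +180.0°.
Eastward gaps between consecutive values (wrapping around): 326.2°, 16.2°, 15.0°, 1.2°, 1.4°.
Largest gap = 326.2° ⇒ minimal covering band is its complement: 360° − 326.2° = 33.8°.
Band runs from +147.6° eastward to -178.6°, crossing the antimeridian.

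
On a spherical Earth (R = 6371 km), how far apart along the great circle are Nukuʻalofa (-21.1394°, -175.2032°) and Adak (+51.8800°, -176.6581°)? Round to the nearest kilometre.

Δλ = -176.6581 − -175.2032 = -1.4549°.
Δφ = 51.8800 − -21.1394 = 73.0194°.
a = sin²(Δφ/2) + cos φ₁ · cos φ₂ · sin²(Δλ/2) = 0.354069.
c = 2·atan2(√a, √(1−a)) = 1.27462 rad → d = 6371·c ≈ 8120.62 km.

8121 km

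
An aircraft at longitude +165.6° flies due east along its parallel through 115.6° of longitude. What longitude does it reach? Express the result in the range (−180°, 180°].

Start at +165.6°; shift +115.6° → +281.2°.
+281.2° lies outside (−180°, 180°]; subtract 360° → -78.8°.

-78.8°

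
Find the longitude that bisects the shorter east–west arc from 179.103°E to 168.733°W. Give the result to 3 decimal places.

Signed shortest Δλ from +179.103° to -168.733° is +12.164°.
Midpoint longitude = +179.103° + (+12.164°)/2 = +179.103° + 6.082° = +185.185°.
Normalise into (−180°, 180°]: -174.815°.
(The naïve average (+179.103 + -168.733)/2 = 5.185° is on the wrong side of the globe.)

174.815°W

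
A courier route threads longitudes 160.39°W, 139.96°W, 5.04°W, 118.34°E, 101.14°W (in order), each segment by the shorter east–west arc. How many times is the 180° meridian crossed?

1

Leg 1: -160.39° → -139.96°, shortest Δλ = 20.43° (east) — does not cross 180°.
Leg 2: -139.96° → -5.04°, shortest Δλ = 134.92° (east) — does not cross 180°.
Leg 3: -5.04° → +118.34°, shortest Δλ = 123.38° (east) — does not cross 180°.
Leg 4: +118.34° → -101.14°, shortest Δλ = 140.52° (east) — crosses 180°.
Total crossings: 1.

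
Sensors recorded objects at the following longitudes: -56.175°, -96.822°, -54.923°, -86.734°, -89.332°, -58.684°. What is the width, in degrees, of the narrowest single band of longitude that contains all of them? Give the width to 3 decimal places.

41.899°

Sort the longitudes: -96.822°, -89.332°, -86.734°, -58.684°, -56.175°, -54.923°.
Eastward gaps between consecutive values (wrapping around): 7.490°, 2.598°, 28.050°, 2.509°, 1.252°, 318.101°.
Largest gap = 318.101° ⇒ minimal covering band is its complement: 360° − 318.101° = 41.899°.
Band runs from -96.822° eastward to -54.923°.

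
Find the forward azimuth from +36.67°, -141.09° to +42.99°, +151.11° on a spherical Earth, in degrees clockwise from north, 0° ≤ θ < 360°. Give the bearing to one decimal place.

Δλ = 151.11 − -141.09 = 292.20°; wrapped into (−180°, 180°]: -67.80°.
θ = atan2( sin Δλ · cos φ₂ , cos φ₁ · sin φ₂ − sin φ₁ · cos φ₂ · cos Δλ )
  = atan2(-0.67725, 0.38186) = -60.584° → normalised to [0°, 360°): 299.416°.

299.4°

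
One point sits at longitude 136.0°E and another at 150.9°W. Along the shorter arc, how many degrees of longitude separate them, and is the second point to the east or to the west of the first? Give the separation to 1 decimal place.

Raw difference: -150.9 − 136.0 = -286.9°.
Normalise into (−180°, 180°]: -286.9° + 360° = 73.1°.
Positive ⇒ the second point lies to the east; separation 73.1°.

73.1° east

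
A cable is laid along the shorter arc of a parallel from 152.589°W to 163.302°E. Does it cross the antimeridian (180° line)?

Naïve |163.302 − -152.589| = 315.891° > 180°, so the shorter arc goes the other way round — across 180°.
Signed shortest Δλ = ((163.302 − -152.589 + 180) mod 360) − 180 = -44.109°.
Going west by 44.109° from -152.589° passes through 180° before reaching +163.302°.

Yes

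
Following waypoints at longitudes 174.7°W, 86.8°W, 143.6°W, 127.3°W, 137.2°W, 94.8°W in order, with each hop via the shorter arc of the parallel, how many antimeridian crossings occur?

0

Leg 1: -174.7° → -86.8°, shortest Δλ = 87.9° (east) — does not cross 180°.
Leg 2: -86.8° → -143.6°, shortest Δλ = -56.8° (west) — does not cross 180°.
Leg 3: -143.6° → -127.3°, shortest Δλ = 16.3° (east) — does not cross 180°.
Leg 4: -127.3° → -137.2°, shortest Δλ = -9.9° (west) — does not cross 180°.
Leg 5: -137.2° → -94.8°, shortest Δλ = 42.4° (east) — does not cross 180°.
Total crossings: 0.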